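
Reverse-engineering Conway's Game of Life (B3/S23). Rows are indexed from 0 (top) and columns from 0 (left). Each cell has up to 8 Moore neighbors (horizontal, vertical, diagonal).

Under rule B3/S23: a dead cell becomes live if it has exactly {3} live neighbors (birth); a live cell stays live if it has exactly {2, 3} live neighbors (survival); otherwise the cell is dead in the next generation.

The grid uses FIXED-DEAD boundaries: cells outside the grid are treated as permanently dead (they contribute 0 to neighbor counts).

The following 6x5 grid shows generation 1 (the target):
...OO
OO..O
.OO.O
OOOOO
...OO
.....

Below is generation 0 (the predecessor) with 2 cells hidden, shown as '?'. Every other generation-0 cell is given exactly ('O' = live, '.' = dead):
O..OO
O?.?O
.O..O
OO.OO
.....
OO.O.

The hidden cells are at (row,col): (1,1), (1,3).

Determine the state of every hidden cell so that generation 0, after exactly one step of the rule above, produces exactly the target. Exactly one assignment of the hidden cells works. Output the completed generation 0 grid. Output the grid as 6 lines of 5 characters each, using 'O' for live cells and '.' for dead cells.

Answer: O..OO
O...O
.O..O
OO.OO
.....
OO.O.

Derivation:
Hidden generation-0 cells (in order): (1,1), (1,3).
A hidden cell only influences target cells in its own 3x3 neighborhood. Try each of the 2^2 = 4 assignments, step the completed generation 0 forward once under B3/S23, and compare with the target:
  (1,1)=. (1,3)=. -> step reproduces the target at every cell -> ACCEPT
  (1,1)=. (1,3)=O -> step gives (1,2)='O' but target has '.' -> reject
  (1,1)=O (1,3)=. -> step gives (0,0)='O' but target has '.' -> reject
  (1,1)=O (1,3)=O -> step gives (0,0)='O' but target has '.' -> reject
Unique solution: (1,1)=dead, (1,3)=dead.
Check: live-neighbor counts of every cell in the completed generation 0:
12122
23243
43343
22322
44433
11201
Applying B3/S23 to generation 0 with these counts gives:
...OO
OO..O
.OO.O
OOOOO
...OO
.....
which matches the target exactly.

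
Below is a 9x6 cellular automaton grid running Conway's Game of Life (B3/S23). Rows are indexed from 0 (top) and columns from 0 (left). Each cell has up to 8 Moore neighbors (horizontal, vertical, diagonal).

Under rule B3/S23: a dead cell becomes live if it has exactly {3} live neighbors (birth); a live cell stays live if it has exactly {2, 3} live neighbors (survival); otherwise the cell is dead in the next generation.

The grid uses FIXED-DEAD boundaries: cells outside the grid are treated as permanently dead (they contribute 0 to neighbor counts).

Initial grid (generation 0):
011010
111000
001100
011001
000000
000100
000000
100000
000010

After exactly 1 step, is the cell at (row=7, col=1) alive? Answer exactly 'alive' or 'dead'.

Answer: dead

Derivation:
Simulating step by step:
Generation 0 (given above): 14 live cells
Generation 1: 10 live cells
101100
100000
100100
011100
001000
000000
000000
000000
000000

Cell (7,1) at generation 1: 0 -> dead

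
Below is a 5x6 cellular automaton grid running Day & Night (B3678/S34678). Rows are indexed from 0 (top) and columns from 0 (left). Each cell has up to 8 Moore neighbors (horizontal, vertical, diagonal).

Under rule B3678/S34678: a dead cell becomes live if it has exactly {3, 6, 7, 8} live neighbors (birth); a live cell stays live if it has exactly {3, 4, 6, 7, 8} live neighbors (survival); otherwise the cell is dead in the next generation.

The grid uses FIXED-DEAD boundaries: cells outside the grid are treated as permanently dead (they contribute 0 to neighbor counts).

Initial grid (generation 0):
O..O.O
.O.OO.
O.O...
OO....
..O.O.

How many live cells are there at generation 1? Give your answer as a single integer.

Simulating step by step:
Generation 0 (given above): 12 live cells
Generation 1: 12 live cells
..O...
OO.OO.
O.OO..
.OOO..
.O....
Population at generation 1: 12

Answer: 12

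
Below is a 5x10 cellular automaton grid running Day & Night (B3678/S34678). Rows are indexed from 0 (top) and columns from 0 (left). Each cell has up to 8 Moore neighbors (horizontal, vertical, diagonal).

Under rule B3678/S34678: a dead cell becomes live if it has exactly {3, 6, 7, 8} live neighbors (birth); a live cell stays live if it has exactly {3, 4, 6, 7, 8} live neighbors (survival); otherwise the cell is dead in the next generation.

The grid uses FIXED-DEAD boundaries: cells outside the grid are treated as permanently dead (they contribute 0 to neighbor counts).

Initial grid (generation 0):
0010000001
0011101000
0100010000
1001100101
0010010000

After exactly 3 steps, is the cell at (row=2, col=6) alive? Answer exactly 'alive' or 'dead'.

Simulating step by step:
Generation 0 (given above): 15 live cells
Generation 1: 13 live cells
0000000000
0111010000
0000011000
0110111000
0001100000
Generation 2: 9 live cells
0010000000
0000101000
0000001000
0000101000
0011100000
Generation 3: 4 live cells
0000000000
0000010000
0000000100
0000000000
0001010000

Cell (2,6) at generation 3: 0 -> dead

Answer: dead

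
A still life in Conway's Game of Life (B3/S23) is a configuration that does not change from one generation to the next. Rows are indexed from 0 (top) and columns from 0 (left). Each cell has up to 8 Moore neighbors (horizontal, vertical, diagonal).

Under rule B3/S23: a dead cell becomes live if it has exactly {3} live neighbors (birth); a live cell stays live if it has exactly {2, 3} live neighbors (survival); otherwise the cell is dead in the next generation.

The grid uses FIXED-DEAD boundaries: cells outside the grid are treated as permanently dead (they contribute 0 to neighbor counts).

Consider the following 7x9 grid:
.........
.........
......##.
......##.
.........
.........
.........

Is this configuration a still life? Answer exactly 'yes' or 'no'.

Answer: yes

Derivation:
Compute generation 1 and compare to generation 0 (given above):
Generation 1:
.........
.........
......##.
......##.
.........
.........
.........
The grids are IDENTICAL -> still life.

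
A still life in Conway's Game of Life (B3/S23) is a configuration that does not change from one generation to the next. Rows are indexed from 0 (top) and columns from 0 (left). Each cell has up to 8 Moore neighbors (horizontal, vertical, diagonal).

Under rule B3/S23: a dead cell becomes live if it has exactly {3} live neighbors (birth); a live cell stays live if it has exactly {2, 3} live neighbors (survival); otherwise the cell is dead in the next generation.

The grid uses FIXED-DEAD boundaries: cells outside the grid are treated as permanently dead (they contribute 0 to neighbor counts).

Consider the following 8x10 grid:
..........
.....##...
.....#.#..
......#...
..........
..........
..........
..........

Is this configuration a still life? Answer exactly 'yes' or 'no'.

Answer: yes

Derivation:
Compute generation 1 and compare to generation 0 (given above):
Generation 1:
..........
.....##...
.....#.#..
......#...
..........
..........
..........
..........
The grids are IDENTICAL -> still life.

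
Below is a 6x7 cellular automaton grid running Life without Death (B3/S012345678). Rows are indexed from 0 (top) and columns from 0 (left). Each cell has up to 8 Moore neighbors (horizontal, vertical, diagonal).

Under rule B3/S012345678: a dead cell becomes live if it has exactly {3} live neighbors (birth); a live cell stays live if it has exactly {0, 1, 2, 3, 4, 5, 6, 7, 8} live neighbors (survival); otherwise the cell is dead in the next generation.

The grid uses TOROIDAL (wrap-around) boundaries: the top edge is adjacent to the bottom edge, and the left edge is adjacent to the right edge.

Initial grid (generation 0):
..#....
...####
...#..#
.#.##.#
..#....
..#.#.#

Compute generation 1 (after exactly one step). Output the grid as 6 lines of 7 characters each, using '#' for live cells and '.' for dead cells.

Simulating step by step:
Generation 0 (given above): 15 live cells
Generation 1: 23 live cells
(generation 1 grid is the final answer)

Answer: ..#...#
..#####
...#..#
##.####
###.#..
.##.#.#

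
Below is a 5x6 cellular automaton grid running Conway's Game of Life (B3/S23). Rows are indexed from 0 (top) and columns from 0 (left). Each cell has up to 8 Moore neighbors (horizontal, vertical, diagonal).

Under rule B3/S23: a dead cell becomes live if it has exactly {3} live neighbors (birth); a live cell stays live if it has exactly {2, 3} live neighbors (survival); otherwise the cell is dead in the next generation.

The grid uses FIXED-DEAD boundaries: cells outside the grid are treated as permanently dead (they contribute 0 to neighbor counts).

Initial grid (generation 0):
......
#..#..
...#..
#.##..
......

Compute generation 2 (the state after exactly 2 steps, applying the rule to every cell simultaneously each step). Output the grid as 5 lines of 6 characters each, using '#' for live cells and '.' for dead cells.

Simulating step by step:
Generation 0 (given above): 6 live cells
Generation 1: 5 live cells
......
......
.#.##.
..##..
......
Generation 2: 5 live cells
(generation 2 grid is the final answer)

Answer: ......
......
...##.
..###.
......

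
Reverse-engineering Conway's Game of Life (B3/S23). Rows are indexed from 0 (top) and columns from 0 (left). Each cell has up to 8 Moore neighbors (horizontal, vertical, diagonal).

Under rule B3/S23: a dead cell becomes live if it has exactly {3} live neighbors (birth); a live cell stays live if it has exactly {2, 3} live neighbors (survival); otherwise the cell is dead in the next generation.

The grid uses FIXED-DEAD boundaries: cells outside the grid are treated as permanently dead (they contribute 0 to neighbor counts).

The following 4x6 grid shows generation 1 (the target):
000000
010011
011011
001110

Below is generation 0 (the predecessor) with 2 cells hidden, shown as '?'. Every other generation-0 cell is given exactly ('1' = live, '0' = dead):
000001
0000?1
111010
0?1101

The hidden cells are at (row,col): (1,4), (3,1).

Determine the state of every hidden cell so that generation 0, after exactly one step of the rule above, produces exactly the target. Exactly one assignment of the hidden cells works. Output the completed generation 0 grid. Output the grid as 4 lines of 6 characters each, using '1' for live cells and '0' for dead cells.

Hidden generation-0 cells (in order): (1,4), (3,1).
A hidden cell only influences target cells in its own 3x3 neighborhood. Try each of the 2^2 = 4 assignments, step the completed generation 0 forward once under B3/S23, and compare with the target:
  (1,4)=0 (3,1)=0 -> step reproduces the target at every cell -> ACCEPT
  (1,4)=0 (3,1)=1 -> step gives (2,0)='1' but target has '0' -> reject
  (1,4)=1 (3,1)=0 -> step gives (0,4)='1' but target has '0' -> reject
  (1,4)=1 (3,1)=1 -> step gives (0,4)='1' but target has '0' -> reject
Unique solution: (1,4)=dead, (3,1)=dead.
Check: live-neighbor counts of every cell in the completed generation 0:
000021
232232
133433
243331
Applying B3/S23 to generation 0 with these counts gives:
000000
010011
011011
001110
which matches the target exactly.

Answer: 000001
000001
111010
001101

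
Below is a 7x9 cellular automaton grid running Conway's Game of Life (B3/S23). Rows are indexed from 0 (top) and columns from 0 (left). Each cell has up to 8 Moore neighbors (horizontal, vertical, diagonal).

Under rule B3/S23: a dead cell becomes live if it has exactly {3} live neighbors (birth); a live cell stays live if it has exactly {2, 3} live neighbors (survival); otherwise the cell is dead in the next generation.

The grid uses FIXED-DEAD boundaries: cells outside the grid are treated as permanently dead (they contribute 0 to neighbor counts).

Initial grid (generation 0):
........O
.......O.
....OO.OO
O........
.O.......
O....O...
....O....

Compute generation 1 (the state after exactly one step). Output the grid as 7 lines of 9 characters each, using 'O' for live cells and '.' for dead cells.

Answer: .........
......OO.
......OOO
.........
OO.......
.........
.........

Derivation:
Simulating step by step:
Generation 0 (given above): 11 live cells
Generation 1: 7 live cells
(generation 1 grid is the final answer)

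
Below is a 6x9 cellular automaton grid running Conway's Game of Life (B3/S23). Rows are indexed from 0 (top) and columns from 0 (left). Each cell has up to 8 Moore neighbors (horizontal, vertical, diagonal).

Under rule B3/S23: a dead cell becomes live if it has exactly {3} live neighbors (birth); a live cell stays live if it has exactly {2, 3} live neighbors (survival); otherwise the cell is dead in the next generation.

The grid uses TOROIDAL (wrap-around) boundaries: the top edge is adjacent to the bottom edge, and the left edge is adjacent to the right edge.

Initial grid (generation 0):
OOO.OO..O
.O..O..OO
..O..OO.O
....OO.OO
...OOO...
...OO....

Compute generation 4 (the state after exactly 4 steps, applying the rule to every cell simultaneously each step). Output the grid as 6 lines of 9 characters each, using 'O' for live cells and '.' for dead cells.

Simulating step by step:
Generation 0 (given above): 23 live cells
Generation 1: 12 live cells
.OO..O.OO
....O....
...O.....
.......OO
......O..
OO.......
Generation 2: 16 live cells
.OO.....O
..OOO....
.........
.......O.
O......OO
OOO...OOO
Generation 3: 8 live cells
........O
.OOO.....
...O.....
.......O.
.........
..O...O..
Generation 4: 5 live cells
(generation 4 grid is the final answer)

Answer: .O.O.....
..OO.....
...O.....
.........
.........
.........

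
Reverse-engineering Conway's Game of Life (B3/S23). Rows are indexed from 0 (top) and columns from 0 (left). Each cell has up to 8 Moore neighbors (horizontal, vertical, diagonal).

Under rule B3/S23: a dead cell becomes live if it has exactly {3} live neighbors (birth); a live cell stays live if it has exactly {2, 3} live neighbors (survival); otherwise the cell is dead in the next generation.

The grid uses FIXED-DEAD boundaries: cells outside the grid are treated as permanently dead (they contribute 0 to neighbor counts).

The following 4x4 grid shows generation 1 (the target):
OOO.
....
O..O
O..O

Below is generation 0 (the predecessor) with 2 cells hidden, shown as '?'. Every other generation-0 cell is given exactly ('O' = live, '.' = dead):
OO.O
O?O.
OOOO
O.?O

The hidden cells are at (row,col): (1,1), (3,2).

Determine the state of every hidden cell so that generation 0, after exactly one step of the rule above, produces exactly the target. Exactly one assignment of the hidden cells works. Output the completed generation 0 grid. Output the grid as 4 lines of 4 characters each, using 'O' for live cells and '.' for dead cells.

Answer: OO.O
O.O.
OOOO
O..O

Derivation:
Hidden generation-0 cells (in order): (1,1), (3,2).
A hidden cell only influences target cells in its own 3x3 neighborhood. Try each of the 2^2 = 4 assignments, step the completed generation 0 forward once under B3/S23, and compare with the target:
  (1,1)=. (3,2)=. -> step reproduces the target at every cell -> ACCEPT
  (1,1)=. (3,2)=O -> step gives (2,3)='.' but target has 'O' -> reject
  (1,1)=O (3,2)=. -> step gives (0,1)='.' but target has 'O' -> reject
  (1,1)=O (3,2)=O -> step gives (0,1)='.' but target has 'O' -> reject
Unique solution: (1,1)=dead, (3,2)=dead.
Check: live-neighbor counts of every cell in the completed generation 0:
2331
4754
3543
2442
Applying B3/S23 to generation 0 with these counts gives:
OOO.
....
O..O
O..O
which matches the target exactly.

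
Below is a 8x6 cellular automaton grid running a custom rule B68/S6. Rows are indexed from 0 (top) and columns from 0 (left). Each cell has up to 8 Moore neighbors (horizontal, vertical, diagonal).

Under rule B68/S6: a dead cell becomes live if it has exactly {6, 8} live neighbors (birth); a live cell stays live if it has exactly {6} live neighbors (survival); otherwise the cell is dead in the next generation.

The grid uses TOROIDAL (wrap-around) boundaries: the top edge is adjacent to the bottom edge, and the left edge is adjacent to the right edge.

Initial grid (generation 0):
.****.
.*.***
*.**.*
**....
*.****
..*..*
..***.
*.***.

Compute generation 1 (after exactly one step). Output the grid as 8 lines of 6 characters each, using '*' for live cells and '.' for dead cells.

Simulating step by step:
Generation 0 (given above): 28 live cells
Generation 1: 8 live cells
(generation 1 grid is the final answer)

Answer: ..*.*.
...**.
......
.....*
......
....*.
...*..
..*...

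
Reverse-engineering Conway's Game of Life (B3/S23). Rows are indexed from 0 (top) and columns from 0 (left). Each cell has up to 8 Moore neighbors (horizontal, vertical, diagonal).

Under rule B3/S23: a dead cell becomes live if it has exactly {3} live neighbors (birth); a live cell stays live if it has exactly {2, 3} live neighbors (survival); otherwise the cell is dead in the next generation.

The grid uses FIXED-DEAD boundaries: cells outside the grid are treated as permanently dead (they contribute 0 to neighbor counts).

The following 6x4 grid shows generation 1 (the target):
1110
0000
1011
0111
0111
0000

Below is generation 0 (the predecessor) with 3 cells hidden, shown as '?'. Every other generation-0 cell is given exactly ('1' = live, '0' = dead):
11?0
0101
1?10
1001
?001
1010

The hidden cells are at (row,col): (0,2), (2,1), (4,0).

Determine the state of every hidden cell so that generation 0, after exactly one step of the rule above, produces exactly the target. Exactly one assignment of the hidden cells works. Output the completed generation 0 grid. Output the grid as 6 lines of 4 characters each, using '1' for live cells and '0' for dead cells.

Hidden generation-0 cells (in order): (0,2), (2,1), (4,0).
A hidden cell only influences target cells in its own 3x3 neighborhood. Try each of the 2^3 = 8 assignments, step the completed generation 0 forward once under B3/S23, and compare with the target:
  (0,2)=0 (2,1)=0 (4,0)=0 -> step reproduces the target at every cell -> ACCEPT
  (0,2)=0 (2,1)=0 (4,0)=1 -> step gives (3,0)='1' but target has '0' -> reject
  (0,2)=0 (2,1)=1 (4,0)=0 -> step gives (2,2)='0' but target has '1' -> reject
  (0,2)=0 (2,1)=1 (4,0)=1 -> step gives (2,2)='0' but target has '1' -> reject
  (0,2)=1 (2,1)=0 (4,0)=0 -> step gives (1,3)='1' but target has '0' -> reject
  (0,2)=1 (2,1)=0 (4,0)=1 -> step gives (1,3)='1' but target has '0' -> reject
  (0,2)=1 (2,1)=1 (4,0)=0 -> step gives (1,3)='1' but target has '0' -> reject
  (0,2)=1 (2,1)=1 (4,0)=1 -> step gives (1,3)='1' but target has '0' -> reject
Unique solution: (0,2)=dead, (2,1)=dead, (4,0)=dead.
Check: live-neighbor counts of every cell in the completed generation 0:
2231
4441
2433
1332
2332
0212
Applying B3/S23 to generation 0 with these counts gives:
1110
0000
1011
0111
0111
0000
which matches the target exactly.

Answer: 1100
0101
1010
1001
0001
1010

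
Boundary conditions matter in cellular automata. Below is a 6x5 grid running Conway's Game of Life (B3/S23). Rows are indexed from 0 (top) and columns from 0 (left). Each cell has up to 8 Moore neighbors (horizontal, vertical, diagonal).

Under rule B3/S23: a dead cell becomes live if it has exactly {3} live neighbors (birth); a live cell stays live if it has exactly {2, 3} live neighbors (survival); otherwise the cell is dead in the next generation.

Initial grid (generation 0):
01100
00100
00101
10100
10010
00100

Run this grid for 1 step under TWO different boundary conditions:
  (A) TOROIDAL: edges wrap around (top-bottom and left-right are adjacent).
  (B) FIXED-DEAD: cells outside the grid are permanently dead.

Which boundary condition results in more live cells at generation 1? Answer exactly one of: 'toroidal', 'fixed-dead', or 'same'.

Answer: toroidal

Derivation:
Under TOROIDAL boundary, generation 1:
01110
00100
00100
10100
00111
00110
Population = 12

Under FIXED-DEAD boundary, generation 1:
01100
00100
00100
00100
00110
00000
Population = 7

Comparison: toroidal=12, fixed-dead=7 -> toroidal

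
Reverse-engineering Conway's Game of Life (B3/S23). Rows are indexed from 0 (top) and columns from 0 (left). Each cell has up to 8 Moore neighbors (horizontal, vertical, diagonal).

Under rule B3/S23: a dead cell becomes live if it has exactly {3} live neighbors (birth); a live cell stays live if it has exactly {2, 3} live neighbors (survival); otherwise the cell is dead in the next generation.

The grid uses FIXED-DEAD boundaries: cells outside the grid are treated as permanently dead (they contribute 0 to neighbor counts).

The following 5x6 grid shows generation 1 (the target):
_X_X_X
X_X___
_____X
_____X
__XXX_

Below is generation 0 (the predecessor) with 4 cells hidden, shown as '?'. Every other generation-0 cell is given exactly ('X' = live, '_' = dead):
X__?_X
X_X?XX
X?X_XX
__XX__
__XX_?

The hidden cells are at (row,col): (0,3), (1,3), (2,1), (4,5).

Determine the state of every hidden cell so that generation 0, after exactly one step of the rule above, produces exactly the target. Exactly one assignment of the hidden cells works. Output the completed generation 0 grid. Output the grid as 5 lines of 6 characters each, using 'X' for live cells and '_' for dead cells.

Answer: X____X
X_XXXX
X_X_XX
__XX__
__XX_X

Derivation:
Hidden generation-0 cells (in order): (0,3), (1,3), (2,1), (4,5).
A hidden cell only influences target cells in its own 3x3 neighborhood. Try each of the 2^4 = 16 assignments, step the completed generation 0 forward once under B3/S23, and compare with the target:
  (0,3)=_ (1,3)=_ (2,1)=_ (4,5)=_ -> step gives (0,3)='_' but target has 'X' -> reject
  (0,3)=_ (1,3)=_ (2,1)=_ (4,5)=X -> step gives (0,3)='_' but target has 'X' -> reject
  (0,3)=_ (1,3)=_ (2,1)=X (4,5)=_ -> step gives (0,3)='_' but target has 'X' -> reject
  (0,3)=_ (1,3)=_ (2,1)=X (4,5)=X -> step gives (0,3)='_' but target has 'X' -> reject
  (0,3)=_ (1,3)=X (2,1)=_ (4,5)=_ -> step gives (3,5)='_' but target has 'X' -> reject
  (0,3)=_ (1,3)=X (2,1)=_ (4,5)=X -> step reproduces the target at every cell -> ACCEPT
  (0,3)=_ (1,3)=X (2,1)=X (4,5)=_ -> step gives (2,0)='X' but target has '_' -> reject
  (0,3)=_ (1,3)=X (2,1)=X (4,5)=X -> step gives (2,0)='X' but target has '_' -> reject
  (0,3)=X (1,3)=_ (2,1)=_ (4,5)=_ -> step gives (2,2)='X' but target has '_' -> reject
  (0,3)=X (1,3)=_ (2,1)=_ (4,5)=X -> step gives (2,2)='X' but target has '_' -> reject
  (0,3)=X (1,3)=_ (2,1)=X (4,5)=_ -> step gives (2,0)='X' but target has '_' -> reject
  (0,3)=X (1,3)=_ (2,1)=X (4,5)=X -> step gives (2,0)='X' but target has '_' -> reject
  (0,3)=X (1,3)=X (2,1)=_ (4,5)=_ -> step gives (0,2)='X' but target has '_' -> reject
  (0,3)=X (1,3)=X (2,1)=_ (4,5)=X -> step gives (0,2)='X' but target has '_' -> reject
  (0,3)=X (1,3)=X (2,1)=X (4,5)=_ -> step gives (0,2)='X' but target has '_' -> reject
  (0,3)=X (1,3)=X (2,1)=X (4,5)=X -> step gives (0,2)='X' but target has '_' -> reject
Unique solution: (0,3)=dead, (1,3)=live, (2,1)=dead, (4,5)=live.
Check: live-neighbor counts of every cell in the completed generation 0:
132342
252454
154753
144553
023330
Applying B3/S23 to generation 0 with these counts gives:
_X_X_X
X_X___
_____X
_____X
__XXX_
which matches the target exactly.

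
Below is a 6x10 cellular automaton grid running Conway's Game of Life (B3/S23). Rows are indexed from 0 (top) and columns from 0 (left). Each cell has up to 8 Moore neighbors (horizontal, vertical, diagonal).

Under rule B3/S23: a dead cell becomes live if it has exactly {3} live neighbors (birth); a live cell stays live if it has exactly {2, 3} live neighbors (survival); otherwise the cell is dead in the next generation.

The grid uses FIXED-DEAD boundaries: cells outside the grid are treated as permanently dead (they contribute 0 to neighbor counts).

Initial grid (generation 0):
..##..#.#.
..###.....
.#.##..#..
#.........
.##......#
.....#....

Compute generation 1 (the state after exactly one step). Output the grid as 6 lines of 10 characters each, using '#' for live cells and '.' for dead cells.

Simulating step by step:
Generation 0 (given above): 16 live cells
Generation 1: 10 live cells
(generation 1 grid is the final answer)

Answer: ..#.#.....
.#...#.#..
.#..#.....
#..#......
.#........
..........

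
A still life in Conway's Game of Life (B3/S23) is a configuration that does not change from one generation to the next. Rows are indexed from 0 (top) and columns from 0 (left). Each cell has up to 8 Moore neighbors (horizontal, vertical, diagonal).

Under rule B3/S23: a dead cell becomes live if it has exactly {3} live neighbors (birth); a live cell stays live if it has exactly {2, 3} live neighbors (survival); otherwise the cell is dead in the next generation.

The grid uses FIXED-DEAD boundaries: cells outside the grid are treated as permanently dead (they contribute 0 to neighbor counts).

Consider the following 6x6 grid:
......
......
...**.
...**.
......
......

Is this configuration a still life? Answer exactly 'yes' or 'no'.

Answer: yes

Derivation:
Compute generation 1 and compare to generation 0 (given above):
Generation 1:
......
......
...**.
...**.
......
......
The grids are IDENTICAL -> still life.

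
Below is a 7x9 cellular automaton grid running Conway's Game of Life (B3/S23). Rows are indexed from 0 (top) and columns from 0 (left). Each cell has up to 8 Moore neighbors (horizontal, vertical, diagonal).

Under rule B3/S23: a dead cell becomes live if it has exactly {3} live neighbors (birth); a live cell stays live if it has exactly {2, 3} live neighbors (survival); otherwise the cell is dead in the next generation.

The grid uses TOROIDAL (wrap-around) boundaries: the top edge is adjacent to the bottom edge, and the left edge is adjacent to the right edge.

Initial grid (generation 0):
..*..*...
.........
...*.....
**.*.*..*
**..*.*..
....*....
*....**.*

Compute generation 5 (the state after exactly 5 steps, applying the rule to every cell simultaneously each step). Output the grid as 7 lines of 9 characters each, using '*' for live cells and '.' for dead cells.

Simulating step by step:
Generation 0 (given above): 17 live cells
Generation 1: 22 live cells
.....**..
.........
*.*.*....
.*.*.*..*
.****...*
.*..*.***
....***..
Generation 2: 17 live cells
....*.*..
.....*...
*****....
.....*..*
.*....*.*
.*....*.*
....*....
Generation 3: 20 live cells
....*....
.**..*...
******...
...***.**
.....**.*
.....*...
.......*.
Generation 4: 10 live cells
.........
*....*...
*.......*
.*.....**
........*
.....*.*.
.........
Generation 5: 8 live cells
(generation 5 grid is the final answer)

Answer: .........
*.......*
.*.....*.
.......*.
*.....*.*
.........
.........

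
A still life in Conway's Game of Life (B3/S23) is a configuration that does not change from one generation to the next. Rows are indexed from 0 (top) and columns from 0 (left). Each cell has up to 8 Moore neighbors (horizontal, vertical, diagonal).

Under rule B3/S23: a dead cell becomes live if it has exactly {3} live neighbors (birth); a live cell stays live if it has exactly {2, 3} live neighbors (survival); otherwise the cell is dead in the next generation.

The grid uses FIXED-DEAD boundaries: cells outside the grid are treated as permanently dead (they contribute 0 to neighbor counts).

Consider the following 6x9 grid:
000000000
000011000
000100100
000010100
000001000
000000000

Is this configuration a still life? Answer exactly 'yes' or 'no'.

Compute generation 1 and compare to generation 0 (given above):
Generation 1:
000000000
000011000
000100100
000010100
000001000
000000000
The grids are IDENTICAL -> still life.

Answer: yes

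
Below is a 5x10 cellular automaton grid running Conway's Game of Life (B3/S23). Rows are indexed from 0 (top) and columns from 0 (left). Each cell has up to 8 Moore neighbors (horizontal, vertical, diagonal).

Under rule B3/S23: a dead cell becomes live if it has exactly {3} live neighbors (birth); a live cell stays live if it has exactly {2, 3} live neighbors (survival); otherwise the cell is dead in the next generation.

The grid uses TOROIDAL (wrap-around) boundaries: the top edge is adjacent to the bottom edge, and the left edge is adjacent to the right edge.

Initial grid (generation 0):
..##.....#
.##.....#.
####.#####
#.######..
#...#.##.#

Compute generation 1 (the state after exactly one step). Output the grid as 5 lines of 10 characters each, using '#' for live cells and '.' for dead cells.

Simulating step by step:
Generation 0 (given above): 27 live cells
Generation 1: 9 live cells
(generation 1 grid is the final answer)

Answer: ..##...#.#
....#.#...
..........
..........
#......#.#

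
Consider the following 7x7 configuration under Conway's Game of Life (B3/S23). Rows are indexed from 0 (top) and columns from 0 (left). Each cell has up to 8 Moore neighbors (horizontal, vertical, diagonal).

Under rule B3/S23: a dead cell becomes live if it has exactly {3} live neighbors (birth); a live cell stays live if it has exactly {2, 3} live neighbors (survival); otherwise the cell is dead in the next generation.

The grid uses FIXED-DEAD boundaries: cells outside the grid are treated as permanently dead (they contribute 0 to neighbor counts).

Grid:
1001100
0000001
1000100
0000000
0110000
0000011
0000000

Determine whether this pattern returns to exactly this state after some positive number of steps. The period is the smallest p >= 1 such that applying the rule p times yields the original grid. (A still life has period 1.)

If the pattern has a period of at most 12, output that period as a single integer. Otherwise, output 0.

Answer: 0

Derivation:
Simulating and comparing each generation to the original:
Gen 0 (original, given above): 10 live cells
Gen 1: 4 live cells, differs from original
Gen 2: 3 live cells, differs from original
Gen 3: 3 live cells, differs from original
Gen 4: 3 live cells, differs from original
Gen 5: 3 live cells, differs from original
Gen 6: 3 live cells, differs from original
Gen 7: 3 live cells, differs from original
Gen 8: 3 live cells, differs from original
Gen 9: 3 live cells, differs from original
Gen 10: 3 live cells, differs from original
Gen 11: 3 live cells, differs from original
Gen 12: 3 live cells, differs from original
No period found within 12 steps.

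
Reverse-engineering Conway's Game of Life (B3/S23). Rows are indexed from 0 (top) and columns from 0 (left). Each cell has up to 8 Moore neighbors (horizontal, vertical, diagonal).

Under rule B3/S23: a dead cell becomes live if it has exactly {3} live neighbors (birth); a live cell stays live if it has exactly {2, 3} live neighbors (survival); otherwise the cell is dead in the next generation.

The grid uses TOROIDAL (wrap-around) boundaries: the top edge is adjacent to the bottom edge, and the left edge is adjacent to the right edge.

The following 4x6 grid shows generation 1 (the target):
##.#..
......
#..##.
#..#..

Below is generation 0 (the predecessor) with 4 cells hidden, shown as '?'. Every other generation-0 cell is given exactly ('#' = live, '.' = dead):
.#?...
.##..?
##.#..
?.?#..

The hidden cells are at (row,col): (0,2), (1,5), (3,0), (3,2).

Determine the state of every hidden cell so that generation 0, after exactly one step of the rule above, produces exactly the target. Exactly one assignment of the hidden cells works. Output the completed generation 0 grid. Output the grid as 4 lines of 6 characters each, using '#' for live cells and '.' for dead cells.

Answer: .#....
.##..#
##.#..
..##..

Derivation:
Hidden generation-0 cells (in order): (0,2), (1,5), (3,0), (3,2).
A hidden cell only influences target cells in its own 3x3 neighborhood. Try each of the 2^4 = 16 assignments, step the completed generation 0 forward once under B3/S23, and compare with the target:
  (0,2)=. (1,5)=. (3,0)=. (3,2)=. -> step gives (0,0)='.' but target has '#' -> reject
  (0,2)=. (1,5)=. (3,0)=. (3,2)=# -> step gives (0,0)='.' but target has '#' -> reject
  (0,2)=. (1,5)=. (3,0)=# (3,2)=. -> step gives (0,3)='.' but target has '#' -> reject
  (0,2)=. (1,5)=. (3,0)=# (3,2)=# -> step gives (0,1)='.' but target has '#' -> reject
  (0,2)=. (1,5)=# (3,0)=. (3,2)=. -> step gives (0,3)='.' but target has '#' -> reject
  (0,2)=. (1,5)=# (3,0)=. (3,2)=# -> step reproduces the target at every cell -> ACCEPT
  (0,2)=. (1,5)=# (3,0)=# (3,2)=. -> step gives (0,0)='.' but target has '#' -> reject
  (0,2)=. (1,5)=# (3,0)=# (3,2)=# -> step gives (0,0)='.' but target has '#' -> reject
  (0,2)=# (1,5)=. (3,0)=. (3,2)=. -> step gives (0,0)='.' but target has '#' -> reject
  (0,2)=# (1,5)=. (3,0)=. (3,2)=# -> step gives (0,0)='.' but target has '#' -> reject
  (0,2)=# (1,5)=. (3,0)=# (3,2)=. -> step gives (0,1)='.' but target has '#' -> reject
  (0,2)=# (1,5)=. (3,0)=# (3,2)=# -> step gives (0,1)='.' but target has '#' -> reject
  (0,2)=# (1,5)=# (3,0)=. (3,2)=. -> step gives (1,3)='#' but target has '.' -> reject
  (0,2)=# (1,5)=# (3,0)=. (3,2)=# -> step gives (0,1)='.' but target has '#' -> reject
  (0,2)=# (1,5)=# (3,0)=# (3,2)=. -> step gives (0,0)='.' but target has '#' -> reject
  (0,2)=# (1,5)=# (3,0)=# (3,2)=# -> step gives (0,0)='.' but target has '#' -> reject
Unique solution: (0,2)=dead, (1,5)=live, (3,0)=dead, (3,2)=live.
Check: live-neighbor counts of every cell in the completed generation 0:
335321
544221
346332
344221
Applying B3/S23 to generation 0 with these counts gives:
##.#..
......
#..##.
#..#..
which matches the target exactly.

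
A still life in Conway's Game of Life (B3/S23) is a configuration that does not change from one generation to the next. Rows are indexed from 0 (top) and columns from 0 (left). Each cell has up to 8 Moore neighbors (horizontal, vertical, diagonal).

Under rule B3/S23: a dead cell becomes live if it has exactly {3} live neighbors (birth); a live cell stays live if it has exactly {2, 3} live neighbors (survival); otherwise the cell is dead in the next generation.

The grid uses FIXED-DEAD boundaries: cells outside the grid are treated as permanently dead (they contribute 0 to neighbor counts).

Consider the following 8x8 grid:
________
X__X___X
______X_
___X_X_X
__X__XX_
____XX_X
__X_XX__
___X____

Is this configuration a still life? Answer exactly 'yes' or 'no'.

Answer: no

Derivation:
Compute generation 1 and compare to generation 0 (given above):
Generation 1:
________
________
____X_XX
____XX_X
___X___X
________
_____XX_
___XX___
Cell (1,0) differs: gen0=1 vs gen1=0 -> NOT a still life.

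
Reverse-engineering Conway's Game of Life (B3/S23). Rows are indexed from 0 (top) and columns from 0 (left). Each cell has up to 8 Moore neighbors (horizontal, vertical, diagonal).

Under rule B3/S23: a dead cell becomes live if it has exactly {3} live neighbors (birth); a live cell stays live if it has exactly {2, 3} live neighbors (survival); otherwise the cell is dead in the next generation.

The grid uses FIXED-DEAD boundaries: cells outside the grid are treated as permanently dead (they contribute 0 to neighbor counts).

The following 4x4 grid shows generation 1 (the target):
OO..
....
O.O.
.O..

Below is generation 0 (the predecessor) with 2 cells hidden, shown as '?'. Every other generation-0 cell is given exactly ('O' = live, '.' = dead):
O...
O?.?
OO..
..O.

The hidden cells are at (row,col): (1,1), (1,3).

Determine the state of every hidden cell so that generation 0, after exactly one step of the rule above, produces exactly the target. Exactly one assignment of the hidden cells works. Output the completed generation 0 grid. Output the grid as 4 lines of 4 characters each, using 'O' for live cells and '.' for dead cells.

Hidden generation-0 cells (in order): (1,1), (1,3).
A hidden cell only influences target cells in its own 3x3 neighborhood. Try each of the 2^2 = 4 assignments, step the completed generation 0 forward once under B3/S23, and compare with the target:
  (1,1)=. (1,3)=. -> step gives (0,0)='.' but target has 'O' -> reject
  (1,1)=. (1,3)=O -> step gives (0,0)='.' but target has 'O' -> reject
  (1,1)=O (1,3)=. -> step reproduces the target at every cell -> ACCEPT
  (1,1)=O (1,3)=O -> step gives (1,2)='O' but target has '.' -> reject
Unique solution: (1,1)=live, (1,3)=dead.
Check: live-neighbor counts of every cell in the completed generation 0:
2310
4420
3431
2311
Applying B3/S23 to generation 0 with these counts gives:
OO..
....
O.O.
.O..
which matches the target exactly.

Answer: O...
OO..
OO..
..O.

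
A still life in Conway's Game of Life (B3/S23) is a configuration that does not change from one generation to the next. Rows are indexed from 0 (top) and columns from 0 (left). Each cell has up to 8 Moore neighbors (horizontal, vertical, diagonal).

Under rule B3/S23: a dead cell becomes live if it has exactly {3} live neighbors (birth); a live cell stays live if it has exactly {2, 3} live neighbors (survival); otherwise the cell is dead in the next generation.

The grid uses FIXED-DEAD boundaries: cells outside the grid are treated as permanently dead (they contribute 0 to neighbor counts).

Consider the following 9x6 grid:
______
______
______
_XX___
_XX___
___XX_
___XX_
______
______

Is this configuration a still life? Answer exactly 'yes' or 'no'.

Compute generation 1 and compare to generation 0 (given above):
Generation 1:
______
______
______
_XX___
_X____
____X_
___XX_
______
______
Cell (4,2) differs: gen0=1 vs gen1=0 -> NOT a still life.

Answer: no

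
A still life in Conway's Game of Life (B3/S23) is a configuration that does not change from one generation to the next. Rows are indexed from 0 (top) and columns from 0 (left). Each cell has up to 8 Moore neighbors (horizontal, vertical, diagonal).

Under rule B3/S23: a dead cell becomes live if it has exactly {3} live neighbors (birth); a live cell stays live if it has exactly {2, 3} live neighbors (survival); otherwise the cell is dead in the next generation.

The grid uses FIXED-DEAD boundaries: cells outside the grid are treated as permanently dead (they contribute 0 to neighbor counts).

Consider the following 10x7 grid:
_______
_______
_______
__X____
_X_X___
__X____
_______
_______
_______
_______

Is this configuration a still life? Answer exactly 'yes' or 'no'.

Compute generation 1 and compare to generation 0 (given above):
Generation 1:
_______
_______
_______
__X____
_X_X___
__X____
_______
_______
_______
_______
The grids are IDENTICAL -> still life.

Answer: yes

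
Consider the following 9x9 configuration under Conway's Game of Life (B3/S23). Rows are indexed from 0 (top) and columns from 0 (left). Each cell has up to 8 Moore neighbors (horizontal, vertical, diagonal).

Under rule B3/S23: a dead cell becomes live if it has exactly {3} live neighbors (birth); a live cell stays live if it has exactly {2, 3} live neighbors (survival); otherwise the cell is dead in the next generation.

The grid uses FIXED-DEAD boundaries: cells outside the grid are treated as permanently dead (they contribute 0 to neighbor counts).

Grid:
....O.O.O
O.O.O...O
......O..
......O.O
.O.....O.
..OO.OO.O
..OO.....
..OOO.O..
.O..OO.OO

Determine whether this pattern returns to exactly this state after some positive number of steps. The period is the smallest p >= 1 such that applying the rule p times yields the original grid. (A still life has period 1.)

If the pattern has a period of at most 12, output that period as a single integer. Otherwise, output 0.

Answer: 0

Derivation:
Simulating and comparing each generation to the original:
Gen 0 (original, given above): 28 live cells
Gen 1: 25 live cells, differs from original
Gen 2: 20 live cells, differs from original
Gen 3: 19 live cells, differs from original
Gen 4: 23 live cells, differs from original
Gen 5: 21 live cells, differs from original
Gen 6: 19 live cells, differs from original
Gen 7: 19 live cells, differs from original
Gen 8: 14 live cells, differs from original
Gen 9: 17 live cells, differs from original
Gen 10: 13 live cells, differs from original
Gen 11: 17 live cells, differs from original
Gen 12: 14 live cells, differs from original
No period found within 12 steps.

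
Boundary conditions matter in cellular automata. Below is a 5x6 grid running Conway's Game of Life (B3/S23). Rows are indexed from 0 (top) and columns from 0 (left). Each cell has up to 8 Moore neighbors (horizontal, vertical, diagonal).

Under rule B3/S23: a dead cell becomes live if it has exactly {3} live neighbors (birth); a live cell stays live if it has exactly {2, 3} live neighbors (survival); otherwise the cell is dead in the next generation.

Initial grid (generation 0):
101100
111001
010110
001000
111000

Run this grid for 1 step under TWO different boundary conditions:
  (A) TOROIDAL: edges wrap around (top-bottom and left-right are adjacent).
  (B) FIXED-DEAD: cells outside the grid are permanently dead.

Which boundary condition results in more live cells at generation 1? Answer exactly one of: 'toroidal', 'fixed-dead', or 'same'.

Under TOROIDAL boundary, generation 1:
000100
000001
000111
100000
100000
Population = 7

Under FIXED-DEAD boundary, generation 1:
101100
100000
100110
100000
011000
Population = 10

Comparison: toroidal=7, fixed-dead=10 -> fixed-dead

Answer: fixed-dead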